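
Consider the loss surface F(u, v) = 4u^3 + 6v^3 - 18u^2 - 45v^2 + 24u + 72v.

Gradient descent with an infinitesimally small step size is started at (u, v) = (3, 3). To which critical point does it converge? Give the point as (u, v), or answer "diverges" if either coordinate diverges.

(2, 4)

F is separable, so gradient descent decouples: u follows -∂F/∂u, v follows -∂F/∂v.
∂F/∂u = 12(u - 2)(u - 1); at u=3 this is 24, so u decreases.
∂F/∂v = 18(v - 4)(v - 1); at v=3 this is -36, so v increases.
u converges to its nearest critical value 2 (a local min of the u-part); v converges to 4. The iterate converges to (2, 4).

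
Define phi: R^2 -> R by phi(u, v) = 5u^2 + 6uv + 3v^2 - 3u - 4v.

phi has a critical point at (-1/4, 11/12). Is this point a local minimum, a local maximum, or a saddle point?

The Hessian of phi is constant: H = [[10, 6], [6, 6]].
det(H) = 10·6 − 6² = 24.
det(H) > 0 and tr(H) = 16 > 0, so H is positive definite and the point is a local minimum.

local minimum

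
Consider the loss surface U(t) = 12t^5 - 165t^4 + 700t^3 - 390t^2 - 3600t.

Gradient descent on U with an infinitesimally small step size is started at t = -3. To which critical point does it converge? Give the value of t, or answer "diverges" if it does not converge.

diverges

U'(t) = 60(t - 5)(t - 4)(t - 3)(t + 1), so U'(-3) = 40320.
Gradient descent moves in the -U' direction, i.e. t is decreasing.
There is no critical point below t=-3, and U' keeps the same sign, so the iterate runs off to −∞.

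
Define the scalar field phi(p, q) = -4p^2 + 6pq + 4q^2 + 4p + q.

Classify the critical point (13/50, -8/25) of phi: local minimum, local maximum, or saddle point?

The Hessian of phi is constant: H = [[-8, 6], [6, 8]].
det(H) = (-8)·8 − 6² = -100.
Since det(H) < 0, H is indefinite and the critical point is a saddle point.

saddle point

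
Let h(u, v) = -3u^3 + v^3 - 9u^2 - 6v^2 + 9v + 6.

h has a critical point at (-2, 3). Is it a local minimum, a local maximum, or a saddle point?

The mixed partial ∂²h/∂u∂v is 0, so the Hessian at any point is diag(h_uu, h_vv) = diag(-18(u + 1), 6(v - 2)).
At (-2, 3): H = diag(18, 6).
Both eigenvalues are positive, so H is positive definite: a local minimum.

local minimum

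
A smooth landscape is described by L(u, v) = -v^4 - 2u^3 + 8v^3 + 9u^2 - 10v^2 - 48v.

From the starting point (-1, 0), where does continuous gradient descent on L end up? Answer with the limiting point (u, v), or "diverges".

(0, 3)

L is separable, so gradient descent decouples: u follows -∂L/∂u, v follows -∂L/∂v.
∂L/∂u = -6u(u - 3); at u=-1 this is -24, so u increases.
∂L/∂v = -4(v - 4)(v - 3)(v + 1); at v=0 this is -48, so v increases.
u converges to its nearest critical value 0 (a local min of the u-part); v converges to 3. The iterate converges to (0, 3).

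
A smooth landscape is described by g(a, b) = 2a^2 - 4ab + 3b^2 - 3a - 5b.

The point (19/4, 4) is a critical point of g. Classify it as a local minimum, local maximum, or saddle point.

The Hessian of g is constant: H = [[4, -4], [-4, 6]].
det(H) = 4·6 − (-4)² = 8.
det(H) > 0 and tr(H) = 10 > 0, so H is positive definite and the point is a local minimum.

local minimum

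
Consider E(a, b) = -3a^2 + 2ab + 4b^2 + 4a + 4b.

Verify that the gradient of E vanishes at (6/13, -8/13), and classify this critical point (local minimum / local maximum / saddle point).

saddle point

∇E = (-6a + 2b + 4, 2a + 8b + 4); substituting (6/13, -8/13) gives ∇E = (0, 0), so (6/13, -8/13) is indeed a critical point.
The Hessian of E is constant: H = [[-6, 2], [2, 8]].
det(H) = (-6)·8 − 2² = -52.
Since det(H) < 0, H is indefinite and the critical point is a saddle point.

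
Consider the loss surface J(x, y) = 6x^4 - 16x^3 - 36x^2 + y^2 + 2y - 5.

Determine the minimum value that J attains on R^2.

J(x,y) separates as P(x) + Q(y) − 5, so its minimum is min P + min Q − 5.
P'(x) = 24x(x - 3)(x + 1) vanishes at x ∈ {-1, 0, 3}; Q'(y) = 2y + 2 vanishes at y ∈ {-1}.
Local minima of P (where P''>0): P(-1)=-14, P(3)=-270. Local minima of Q: Q(-1)=-1.
So the global minimum of J is P(3) + Q(-1) − 5 = -270 − 1 − 5 = -276, attained at (3, -1).

-276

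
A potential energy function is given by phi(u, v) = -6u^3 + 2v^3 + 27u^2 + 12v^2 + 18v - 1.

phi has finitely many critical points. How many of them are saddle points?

phi separates as a function of u plus a function of v, so ∇phi=0 decouples.
∂phi/∂u = -18u(u - 3) = 0 at u ∈ {0, 3}; ∂phi/∂v = 6(v + 1)(v + 3) = 0 at v ∈ {-3, -1}.
The Hessian is diagonal: diag(phi_uu, phi_vv). Second derivatives: phi_uu(0)=54, phi_uu(3)=-54; phi_vv(-3)=-12, phi_vv(-1)=12.
Saddle points occur where the two diagonal entries have opposite signs: (0, -3), (3, -1). Count: 2.

2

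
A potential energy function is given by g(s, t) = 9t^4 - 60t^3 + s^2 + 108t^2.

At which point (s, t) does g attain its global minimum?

g(s,t) separates as P(s) + Q(t), so its minimum is min P + min Q.
P'(s) = 2s vanishes at s ∈ {0}; Q'(t) = 36t(t - 3)(t - 2) vanishes at t ∈ {0, 2, 3}.
Local minima of P (where P''>0): P(0)=0. Local minima of Q: Q(0)=0, Q(3)=81.
So the global minimum of g is P(0) + Q(0) = 0 + 0 = 0, attained at (0, 0).

(0, 0)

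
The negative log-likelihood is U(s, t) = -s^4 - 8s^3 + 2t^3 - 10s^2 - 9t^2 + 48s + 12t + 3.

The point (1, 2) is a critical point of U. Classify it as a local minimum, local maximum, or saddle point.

saddle point

The mixed partial ∂²U/∂s∂t is 0, so the Hessian at any point is diag(U_ss, U_tt) = diag(-4(3s^2 + 12s + 5), 6(2t - 3)).
At (1, 2): H = diag(-80, 6).
The eigenvalues have opposite signs, so H is indefinite: a saddle point.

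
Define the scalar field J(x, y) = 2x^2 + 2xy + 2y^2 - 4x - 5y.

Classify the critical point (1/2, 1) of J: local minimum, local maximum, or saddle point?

The Hessian of J is constant: H = [[4, 2], [2, 4]].
det(H) = 4·4 − 2² = 12.
det(H) > 0 and tr(H) = 8 > 0, so H is positive definite and the point is a local minimum.

local minimum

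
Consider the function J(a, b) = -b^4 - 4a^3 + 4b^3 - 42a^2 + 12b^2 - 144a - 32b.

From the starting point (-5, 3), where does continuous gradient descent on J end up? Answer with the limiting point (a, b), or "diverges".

(-4, 1)

J is separable, so gradient descent decouples: a follows -∂J/∂a, b follows -∂J/∂b.
∂J/∂a = -12(a + 3)(a + 4); at a=-5 this is -24, so a increases.
∂J/∂b = -4(b - 4)(b - 1)(b + 2); at b=3 this is 40, so b decreases.
a converges to its nearest critical value -4 (a local min of the a-part); b converges to 1. The iterate converges to (-4, 1).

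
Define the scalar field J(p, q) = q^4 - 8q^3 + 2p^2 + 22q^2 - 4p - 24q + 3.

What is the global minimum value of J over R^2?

-8

J(p,q) separates as A(p) + B(q) + 3, so its minimum is min A + min B + 3.
A'(p) = 4p - 4 vanishes at p ∈ {1}; B'(q) = 4(q - 3)(q - 2)(q - 1) vanishes at q ∈ {1, 2, 3}.
Local minima of A (where A''>0): A(1)=-2. Local minima of B: B(1)=-9, B(3)=-9.
So the global minimum of J is A(1) + B(1) + 3 = -2 − 9 + 3 = -8, attained at (1, 1).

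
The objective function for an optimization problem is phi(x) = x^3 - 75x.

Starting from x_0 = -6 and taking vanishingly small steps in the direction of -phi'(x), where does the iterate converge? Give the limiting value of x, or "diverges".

phi'(x) = 3(x - 5)(x + 5), so phi'(-6) = 33.
Gradient descent moves in the -phi' direction, i.e. x is decreasing.
There is no critical point below x=-6, and phi' keeps the same sign, so the iterate runs off to −∞.

diverges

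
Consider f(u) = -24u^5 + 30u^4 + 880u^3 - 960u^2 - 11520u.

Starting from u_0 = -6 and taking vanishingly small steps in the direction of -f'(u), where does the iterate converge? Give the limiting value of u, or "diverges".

-4

f'(u) = -120(u - 4)(u - 3)(u + 2)(u + 4), so f'(-6) = -86400.
Gradient descent moves in the -f' direction, i.e. u is increasing.
The nearest critical point in that direction is u = -4, where f'' = 13440 > 0 (a local minimum). The iterate converges there.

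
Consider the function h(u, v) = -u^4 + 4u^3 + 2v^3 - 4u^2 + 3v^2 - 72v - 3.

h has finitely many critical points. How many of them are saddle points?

h separates as a function of u plus a function of v, so ∇h=0 decouples.
∂h/∂u = -4u(u - 2)(u - 1) = 0 at u ∈ {0, 1, 2}; ∂h/∂v = 6(v - 3)(v + 4) = 0 at v ∈ {-4, 3}.
The Hessian is diagonal: diag(h_uu, h_vv). Second derivatives: h_uu(0)=-8, h_uu(1)=4, h_uu(2)=-8; h_vv(-4)=-42, h_vv(3)=42.
Saddle points occur where the two diagonal entries have opposite signs: (0, 3), (1, -4), (2, 3). Count: 3.

3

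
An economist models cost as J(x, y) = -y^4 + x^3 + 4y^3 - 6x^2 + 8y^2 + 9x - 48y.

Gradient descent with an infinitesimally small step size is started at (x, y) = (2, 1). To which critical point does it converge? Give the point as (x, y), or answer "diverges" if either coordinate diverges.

(3, 2)

J is separable, so gradient descent decouples: x follows -∂J/∂x, y follows -∂J/∂y.
∂J/∂x = 3(x - 3)(x - 1); at x=2 this is -3, so x increases.
∂J/∂y = -4(y - 3)(y - 2)(y + 2); at y=1 this is -24, so y increases.
x converges to its nearest critical value 3 (a local min of the x-part); y converges to 2. The iterate converges to (3, 2).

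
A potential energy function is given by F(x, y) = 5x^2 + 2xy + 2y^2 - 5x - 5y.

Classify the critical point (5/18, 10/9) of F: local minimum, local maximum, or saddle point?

local minimum

The Hessian of F is constant: H = [[10, 2], [2, 4]].
det(H) = 10·4 − 2² = 36.
det(H) > 0 and tr(H) = 14 > 0, so H is positive definite and the point is a local minimum.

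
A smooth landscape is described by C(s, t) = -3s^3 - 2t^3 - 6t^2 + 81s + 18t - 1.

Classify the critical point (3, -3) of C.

saddle point

The mixed partial ∂²C/∂s∂t is 0, so the Hessian at any point is diag(C_ss, C_tt) = diag(-18s, -12(t + 1)).
At (3, -3): H = diag(-54, 24).
The eigenvalues have opposite signs, so H is indefinite: a saddle point.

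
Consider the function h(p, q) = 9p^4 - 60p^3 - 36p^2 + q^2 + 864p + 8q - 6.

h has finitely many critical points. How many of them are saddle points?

1

h separates as a function of p plus a function of q, so ∇h=0 decouples.
∂h/∂p = 36(p - 4)(p - 3)(p + 2) = 0 at p ∈ {-2, 3, 4}; ∂h/∂q = 2(q + 4) = 0 at q ∈ {-4}.
The Hessian is diagonal: diag(h_pp, h_qq). Second derivatives: h_pp(-2)=1080, h_pp(3)=-180, h_pp(4)=216; h_qq(-4)=2.
Saddle points occur where the two diagonal entries have opposite signs: (3, -4). Count: 1.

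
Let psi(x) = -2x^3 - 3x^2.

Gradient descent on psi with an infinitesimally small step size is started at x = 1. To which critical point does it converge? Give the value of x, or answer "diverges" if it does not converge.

psi'(x) = -6x(x + 1), so psi'(1) = -12.
Gradient descent moves in the -psi' direction, i.e. x is increasing.
There is no critical point above x=1, and psi' keeps the same sign, so the iterate runs off to +∞.

diverges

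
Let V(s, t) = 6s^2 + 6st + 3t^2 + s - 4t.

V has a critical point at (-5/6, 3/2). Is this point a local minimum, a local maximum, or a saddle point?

local minimum

The Hessian of V is constant: H = [[12, 6], [6, 6]].
det(H) = 12·6 − 6² = 36.
det(H) > 0 and tr(H) = 18 > 0, so H is positive definite and the point is a local minimum.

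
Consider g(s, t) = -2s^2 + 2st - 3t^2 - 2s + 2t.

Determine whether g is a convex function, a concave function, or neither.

g is quadratic, so its Hessian is the constant matrix H = [[-4, 2], [2, -6]].
det(H) = 20, tr(H) = -10.
det(H) > 0 and tr(H) < 0, so H is negative definite everywhere: concave.

concave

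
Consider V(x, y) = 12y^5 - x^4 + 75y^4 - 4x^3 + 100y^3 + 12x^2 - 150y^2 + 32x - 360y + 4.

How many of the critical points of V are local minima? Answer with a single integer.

V separates as a function of x plus a function of y, so ∇V=0 decouples.
∂V/∂x = -4(x - 2)(x + 1)(x + 4) = 0 at x ∈ {-4, -1, 2}; ∂V/∂y = 60(y - 1)(y + 1)(y + 2)(y + 3) = 0 at y ∈ {-3, -2, -1, 1}.
The Hessian is diagonal: diag(V_xx, V_yy). Second derivatives: V_xx(-4)=-72, V_xx(-1)=36, V_xx(2)=-72; V_yy(-3)=-480, V_yy(-2)=180, V_yy(-1)=-240, V_yy(1)=1440.
Local minima occur where both diagonal entries positive: (-1, -2), (-1, 1). Count: 2.

2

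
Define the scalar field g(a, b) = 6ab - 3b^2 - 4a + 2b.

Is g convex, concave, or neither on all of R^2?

g is quadratic, so its Hessian is the constant matrix H = [[0, 6], [6, -6]].
det(H) = -36, tr(H) = -6.
det(H) < 0, so H is indefinite: neither convex nor concave.

neither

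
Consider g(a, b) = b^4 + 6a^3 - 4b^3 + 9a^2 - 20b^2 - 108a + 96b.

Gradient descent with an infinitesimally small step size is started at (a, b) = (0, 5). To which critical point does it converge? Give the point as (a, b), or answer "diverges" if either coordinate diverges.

g is separable, so gradient descent decouples: a follows -∂g/∂a, b follows -∂g/∂b.
∂g/∂a = 18(a - 2)(a + 3); at a=0 this is -108, so a increases.
∂g/∂b = 4(b - 4)(b - 2)(b + 3); at b=5 this is 96, so b decreases.
a converges to its nearest critical value 2 (a local min of the a-part); b converges to 4. The iterate converges to (2, 4).

(2, 4)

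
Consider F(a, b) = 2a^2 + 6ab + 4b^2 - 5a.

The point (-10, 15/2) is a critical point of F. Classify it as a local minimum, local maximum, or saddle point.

saddle point

The Hessian of F is constant: H = [[4, 6], [6, 8]].
det(H) = 4·8 − 6² = -4.
Since det(H) < 0, H is indefinite and the critical point is a saddle point.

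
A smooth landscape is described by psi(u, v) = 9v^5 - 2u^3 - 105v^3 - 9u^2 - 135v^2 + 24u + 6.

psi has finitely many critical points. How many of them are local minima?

psi separates as a function of u plus a function of v, so ∇psi=0 decouples.
∂psi/∂u = -6(u - 1)(u + 4) = 0 at u ∈ {-4, 1}; ∂psi/∂v = 45v(v - 3)(v + 1)(v + 2) = 0 at v ∈ {-2, -1, 0, 3}.
The Hessian is diagonal: diag(psi_uu, psi_vv). Second derivatives: psi_uu(-4)=30, psi_uu(1)=-30; psi_vv(-2)=-450, psi_vv(-1)=180, psi_vv(0)=-270, psi_vv(3)=2700.
Local minima occur where both diagonal entries positive: (-4, -1), (-4, 3). Count: 2.

2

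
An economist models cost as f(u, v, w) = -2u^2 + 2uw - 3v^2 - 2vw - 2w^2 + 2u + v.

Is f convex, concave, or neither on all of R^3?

concave

f is quadratic, so its Hessian is the constant matrix H = [[-4, 0, 2], [0, -6, -2], [2, -2, -4]].
Leading principal minors: -4, 24, -56.
Signs alternate −, +, − ⇒ H ≺ 0 ⇒ concave.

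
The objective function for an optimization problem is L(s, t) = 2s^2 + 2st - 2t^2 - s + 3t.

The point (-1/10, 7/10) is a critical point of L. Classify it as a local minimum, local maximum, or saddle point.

The Hessian of L is constant: H = [[4, 2], [2, -4]].
det(H) = 4·(-4) − 2² = -20.
Since det(H) < 0, H is indefinite and the critical point is a saddle point.

saddle point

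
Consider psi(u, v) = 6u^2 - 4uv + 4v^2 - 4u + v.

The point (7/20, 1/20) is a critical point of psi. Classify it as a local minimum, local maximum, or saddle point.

The Hessian of psi is constant: H = [[12, -4], [-4, 8]].
det(H) = 12·8 − (-4)² = 80.
det(H) > 0 and tr(H) = 20 > 0, so H is positive definite and the point is a local minimum.

local minimum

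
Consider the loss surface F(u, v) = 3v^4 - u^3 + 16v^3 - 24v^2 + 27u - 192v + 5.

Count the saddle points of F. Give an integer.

3

F separates as a function of u plus a function of v, so ∇F=0 decouples.
∂F/∂u = -3(u - 3)(u + 3) = 0 at u ∈ {-3, 3}; ∂F/∂v = 12(v - 2)(v + 2)(v + 4) = 0 at v ∈ {-4, -2, 2}.
The Hessian is diagonal: diag(F_uu, F_vv). Second derivatives: F_uu(-3)=18, F_uu(3)=-18; F_vv(-4)=144, F_vv(-2)=-96, F_vv(2)=288.
Saddle points occur where the two diagonal entries have opposite signs: (-3, -2), (3, -4), (3, 2). Count: 3.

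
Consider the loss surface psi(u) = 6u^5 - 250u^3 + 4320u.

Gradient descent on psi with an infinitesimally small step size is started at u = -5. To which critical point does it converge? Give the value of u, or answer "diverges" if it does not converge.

psi'(u) = 30(u - 4)(u - 3)(u + 3)(u + 4), so psi'(-5) = 4320.
Gradient descent moves in the -psi' direction, i.e. u is decreasing.
There is no critical point below u=-5, and psi' keeps the same sign, so the iterate runs off to −∞.

diverges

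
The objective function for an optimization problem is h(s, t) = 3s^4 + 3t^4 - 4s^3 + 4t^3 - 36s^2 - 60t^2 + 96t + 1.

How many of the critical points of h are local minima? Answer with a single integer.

h separates as a function of s plus a function of t, so ∇h=0 decouples.
∂h/∂s = 12s(s - 3)(s + 2) = 0 at s ∈ {-2, 0, 3}; ∂h/∂t = 12(t - 2)(t - 1)(t + 4) = 0 at t ∈ {-4, 1, 2}.
The Hessian is diagonal: diag(h_ss, h_tt). Second derivatives: h_ss(-2)=120, h_ss(0)=-72, h_ss(3)=180; h_tt(-4)=360, h_tt(1)=-60, h_tt(2)=72.
Local minima occur where both diagonal entries positive: (-2, -4), (-2, 2), (3, -4), (3, 2). Count: 4.

4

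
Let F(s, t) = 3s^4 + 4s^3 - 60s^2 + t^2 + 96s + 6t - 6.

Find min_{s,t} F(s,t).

F(s,t) separates as P(s) + Q(t) − 6, so its minimum is min P + min Q − 6.
P'(s) = 12(s - 2)(s - 1)(s + 4) vanishes at s ∈ {-4, 1, 2}; Q'(t) = 2(t + 3) vanishes at t ∈ {-3}.
Local minima of P (where P''>0): P(-4)=-832, P(2)=32. Local minima of Q: Q(-3)=-9.
So the global minimum of F is P(-4) + Q(-3) − 6 = -832 − 9 − 6 = -847, attained at (-4, -3).

-847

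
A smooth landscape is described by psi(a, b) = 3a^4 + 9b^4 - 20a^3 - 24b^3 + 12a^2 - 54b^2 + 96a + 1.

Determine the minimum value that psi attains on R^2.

psi(a,b) separates as P(a) + Q(b) + 1, so its minimum is min P + min Q + 1.
P'(a) = 12(a - 4)(a - 2)(a + 1) vanishes at a ∈ {-1, 2, 4}; Q'(b) = 36b(b - 3)(b + 1) vanishes at b ∈ {-1, 0, 3}.
Local minima of P (where P''>0): P(-1)=-61, P(4)=64. Local minima of Q: Q(-1)=-21, Q(3)=-405.
So the global minimum of psi is P(-1) + Q(3) + 1 = -61 − 405 + 1 = -465, attained at (-1, 3).

-465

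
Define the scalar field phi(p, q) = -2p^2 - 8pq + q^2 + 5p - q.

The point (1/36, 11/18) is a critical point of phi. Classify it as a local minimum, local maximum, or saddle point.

The Hessian of phi is constant: H = [[-4, -8], [-8, 2]].
det(H) = (-4)·2 − (-8)² = -72.
Since det(H) < 0, H is indefinite and the critical point is a saddle point.

saddle point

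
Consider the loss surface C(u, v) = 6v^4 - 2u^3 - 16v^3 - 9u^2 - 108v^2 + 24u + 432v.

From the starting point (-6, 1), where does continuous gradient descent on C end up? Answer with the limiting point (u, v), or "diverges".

(-4, -3)

C is separable, so gradient descent decouples: u follows -∂C/∂u, v follows -∂C/∂v.
∂C/∂u = -6(u - 1)(u + 4); at u=-6 this is -84, so u increases.
∂C/∂v = 24(v - 3)(v - 2)(v + 3); at v=1 this is 192, so v decreases.
u converges to its nearest critical value -4 (a local min of the u-part); v converges to -3. The iterate converges to (-4, -3).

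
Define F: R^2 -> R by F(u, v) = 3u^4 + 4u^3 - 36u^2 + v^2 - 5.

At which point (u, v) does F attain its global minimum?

(-3, 0)

F(u,v) separates as P(u) + Q(v) − 5, so its minimum is min P + min Q − 5.
P'(u) = 12u(u - 2)(u + 3) vanishes at u ∈ {-3, 0, 2}; Q'(v) = 2v vanishes at v ∈ {0}.
Local minima of P (where P''>0): P(-3)=-189, P(2)=-64. Local minima of Q: Q(0)=0.
So the global minimum of F is P(-3) + Q(0) − 5 = -189 + 0 − 5 = -194, attained at (-3, 0).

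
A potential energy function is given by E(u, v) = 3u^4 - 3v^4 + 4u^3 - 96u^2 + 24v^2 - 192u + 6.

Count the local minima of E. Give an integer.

E separates as a function of u plus a function of v, so ∇E=0 decouples.
∂E/∂u = 12(u - 4)(u + 1)(u + 4) = 0 at u ∈ {-4, -1, 4}; ∂E/∂v = -12v(v - 2)(v + 2) = 0 at v ∈ {-2, 0, 2}.
The Hessian is diagonal: diag(E_uu, E_vv). Second derivatives: E_uu(-4)=288, E_uu(-1)=-180, E_uu(4)=480; E_vv(-2)=-96, E_vv(0)=48, E_vv(2)=-96.
Local minima occur where both diagonal entries positive: (-4, 0), (4, 0). Count: 2.

2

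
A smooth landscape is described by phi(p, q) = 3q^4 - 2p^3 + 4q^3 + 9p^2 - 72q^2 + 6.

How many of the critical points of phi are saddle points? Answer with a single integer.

3

phi separates as a function of p plus a function of q, so ∇phi=0 decouples.
∂phi/∂p = -6p(p - 3) = 0 at p ∈ {0, 3}; ∂phi/∂q = 12q(q - 3)(q + 4) = 0 at q ∈ {-4, 0, 3}.
The Hessian is diagonal: diag(phi_pp, phi_qq). Second derivatives: phi_pp(0)=18, phi_pp(3)=-18; phi_qq(-4)=336, phi_qq(0)=-144, phi_qq(3)=252.
Saddle points occur where the two diagonal entries have opposite signs: (0, 0), (3, -4), (3, 3). Count: 3.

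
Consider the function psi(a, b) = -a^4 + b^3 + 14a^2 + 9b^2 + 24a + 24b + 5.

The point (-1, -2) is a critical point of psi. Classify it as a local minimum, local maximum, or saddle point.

local minimum

The mixed partial ∂²psi/∂a∂b is 0, so the Hessian at any point is diag(psi_aa, psi_bb) = diag(4(-3a^2 + 7), 6(b + 3)).
At (-1, -2): H = diag(16, 6).
Both eigenvalues are positive, so H is positive definite: a local minimum.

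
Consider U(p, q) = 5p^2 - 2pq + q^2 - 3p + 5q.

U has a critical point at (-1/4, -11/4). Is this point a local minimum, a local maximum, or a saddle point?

local minimum

The Hessian of U is constant: H = [[10, -2], [-2, 2]].
det(H) = 10·2 − (-2)² = 16.
det(H) > 0 and tr(H) = 12 > 0, so H is positive definite and the point is a local minimum.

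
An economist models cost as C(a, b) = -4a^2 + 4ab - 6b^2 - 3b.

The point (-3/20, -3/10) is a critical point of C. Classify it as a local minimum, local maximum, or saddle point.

The Hessian of C is constant: H = [[-8, 4], [4, -12]].
det(H) = (-8)·(-12) − 4² = 80.
det(H) > 0 and tr(H) = -20 < 0, so H is negative definite and the point is a local maximum.

local maximum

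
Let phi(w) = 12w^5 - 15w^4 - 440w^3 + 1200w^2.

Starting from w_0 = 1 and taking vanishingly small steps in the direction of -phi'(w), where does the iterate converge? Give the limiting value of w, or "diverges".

phi'(w) = 60w(w - 4)(w - 2)(w + 5), so phi'(1) = 1080.
Gradient descent moves in the -phi' direction, i.e. w is decreasing.
The nearest critical point in that direction is w = 0, where phi'' = 2400 > 0 (a local minimum). The iterate converges there.

0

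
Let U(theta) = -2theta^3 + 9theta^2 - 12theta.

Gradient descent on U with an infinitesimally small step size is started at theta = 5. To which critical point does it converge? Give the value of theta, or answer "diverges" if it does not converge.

diverges

U'(theta) = -6(theta - 2)(theta - 1), so U'(5) = -72.
Gradient descent moves in the -U' direction, i.e. theta is increasing.
There is no critical point above theta=5, and U' keeps the same sign, so the iterate runs off to +∞.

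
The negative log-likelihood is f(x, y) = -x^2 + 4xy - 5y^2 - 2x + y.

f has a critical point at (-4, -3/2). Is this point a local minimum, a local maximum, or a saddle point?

The Hessian of f is constant: H = [[-2, 4], [4, -10]].
det(H) = (-2)·(-10) − 4² = 4.
det(H) > 0 and tr(H) = -12 < 0, so H is negative definite and the point is a local maximum.

local maximum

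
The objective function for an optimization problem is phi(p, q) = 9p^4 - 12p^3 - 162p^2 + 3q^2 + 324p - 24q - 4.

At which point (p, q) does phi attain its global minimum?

(-3, 4)

phi(p,q) separates as A(p) + B(q) − 4, so its minimum is min A + min B − 4.
A'(p) = 36(p - 3)(p - 1)(p + 3) vanishes at p ∈ {-3, 1, 3}; B'(q) = 6q - 24 vanishes at q ∈ {4}.
Local minima of A (where A''>0): A(-3)=-1377, A(3)=-81. Local minima of B: B(4)=-48.
So the global minimum of phi is A(-3) + B(4) − 4 = -1377 − 48 − 4 = -1429, attained at (-3, 4).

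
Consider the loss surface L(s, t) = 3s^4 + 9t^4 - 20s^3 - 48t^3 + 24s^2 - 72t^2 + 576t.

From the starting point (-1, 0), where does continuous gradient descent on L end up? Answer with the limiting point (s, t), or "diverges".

L is separable, so gradient descent decouples: s follows -∂L/∂s, t follows -∂L/∂t.
∂L/∂s = 12s(s - 4)(s - 1); at s=-1 this is -120, so s increases.
∂L/∂t = 36(t - 4)(t - 2)(t + 2); at t=0 this is 576, so t decreases.
s converges to its nearest critical value 0 (a local min of the s-part); t converges to -2. The iterate converges to (0, -2).

(0, -2)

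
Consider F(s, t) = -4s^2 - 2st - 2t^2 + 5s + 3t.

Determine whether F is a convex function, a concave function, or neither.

F is quadratic, so its Hessian is the constant matrix H = [[-8, -2], [-2, -4]].
det(H) = 28, tr(H) = -12.
det(H) > 0 and tr(H) < 0, so H is negative definite everywhere: concave.

concave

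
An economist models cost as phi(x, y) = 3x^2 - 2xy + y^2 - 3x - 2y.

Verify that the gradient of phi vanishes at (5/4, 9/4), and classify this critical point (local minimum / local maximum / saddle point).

local minimum

∇phi = (6x - 2y - 3, -2x + 2y - 2); substituting (5/4, 9/4) gives ∇phi = (0, 0), so (5/4, 9/4) is indeed a critical point.
The Hessian of phi is constant: H = [[6, -2], [-2, 2]].
det(H) = 6·2 − (-2)² = 8.
det(H) > 0 and tr(H) = 8 > 0, so H is positive definite and the point is a local minimum.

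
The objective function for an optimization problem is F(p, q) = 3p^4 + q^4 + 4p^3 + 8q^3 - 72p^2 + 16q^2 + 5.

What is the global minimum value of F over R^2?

F(p,q) separates as A(p) + B(q) + 5, so its minimum is min A + min B + 5.
A'(p) = 12p(p - 3)(p + 4) vanishes at p ∈ {-4, 0, 3}; B'(q) = 4q(q + 2)(q + 4) vanishes at q ∈ {-4, -2, 0}.
Local minima of A (where A''>0): A(-4)=-640, A(3)=-297. Local minima of B: B(-4)=0, B(0)=0.
So the global minimum of F is A(-4) + B(-4) + 5 = -640 + 0 + 5 = -635, attained at (-4, -4).

-635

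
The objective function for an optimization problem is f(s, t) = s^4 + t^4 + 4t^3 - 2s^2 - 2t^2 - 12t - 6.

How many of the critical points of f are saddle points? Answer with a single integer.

f separates as a function of s plus a function of t, so ∇f=0 decouples.
∂f/∂s = 4s(s - 1)(s + 1) = 0 at s ∈ {-1, 0, 1}; ∂f/∂t = 4(t - 1)(t + 1)(t + 3) = 0 at t ∈ {-3, -1, 1}.
The Hessian is diagonal: diag(f_ss, f_tt). Second derivatives: f_ss(-1)=8, f_ss(0)=-4, f_ss(1)=8; f_tt(-3)=32, f_tt(-1)=-16, f_tt(1)=32.
Saddle points occur where the two diagonal entries have opposite signs: (-1, -1), (0, -3), (0, 1), (1, -1). Count: 4.

4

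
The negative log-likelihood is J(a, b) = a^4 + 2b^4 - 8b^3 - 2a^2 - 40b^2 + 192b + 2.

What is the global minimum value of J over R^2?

-557

J(a,b) separates as P(a) + Q(b) + 2, so its minimum is min P + min Q + 2.
P'(a) = 4a(a - 1)(a + 1) vanishes at a ∈ {-1, 0, 1}; Q'(b) = 8(b - 4)(b - 2)(b + 3) vanishes at b ∈ {-3, 2, 4}.
Local minima of P (where P''>0): P(-1)=-1, P(1)=-1. Local minima of Q: Q(-3)=-558, Q(4)=128.
So the global minimum of J is P(-1) + Q(-3) + 2 = -1 − 558 + 2 = -557, attained at (-1, -3).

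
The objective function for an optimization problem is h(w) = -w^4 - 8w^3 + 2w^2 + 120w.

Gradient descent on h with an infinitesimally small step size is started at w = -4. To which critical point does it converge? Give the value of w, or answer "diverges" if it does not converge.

h'(w) = -4(w - 2)(w + 3)(w + 5), so h'(-4) = -24.
Gradient descent moves in the -h' direction, i.e. w is increasing.
The nearest critical point in that direction is w = -3, where h'' = 40 > 0 (a local minimum). The iterate converges there.

-3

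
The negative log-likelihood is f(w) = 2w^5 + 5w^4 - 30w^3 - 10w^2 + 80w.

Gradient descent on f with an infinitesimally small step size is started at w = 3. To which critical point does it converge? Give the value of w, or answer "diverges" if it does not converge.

2

f'(w) = 10(w - 2)(w - 1)(w + 1)(w + 4), so f'(3) = 560.
Gradient descent moves in the -f' direction, i.e. w is decreasing.
The nearest critical point in that direction is w = 2, where f'' = 180 > 0 (a local minimum). The iterate converges there.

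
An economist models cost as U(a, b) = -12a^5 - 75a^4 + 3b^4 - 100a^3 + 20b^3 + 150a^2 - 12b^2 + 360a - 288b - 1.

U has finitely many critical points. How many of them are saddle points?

6

U separates as a function of a plus a function of b, so ∇U=0 decouples.
∂U/∂a = -60(a - 1)(a + 1)(a + 2)(a + 3) = 0 at a ∈ {-3, -2, -1, 1}; ∂U/∂b = 12(b - 2)(b + 3)(b + 4) = 0 at b ∈ {-4, -3, 2}.
The Hessian is diagonal: diag(U_aa, U_bb). Second derivatives: U_aa(-3)=480, U_aa(-2)=-180, U_aa(-1)=240, U_aa(1)=-1440; U_bb(-4)=72, U_bb(-3)=-60, U_bb(2)=360.
Saddle points occur where the two diagonal entries have opposite signs: (-3, -3), (-2, -4), (-2, 2), (-1, -3), (1, -4), (1, 2). Count: 6.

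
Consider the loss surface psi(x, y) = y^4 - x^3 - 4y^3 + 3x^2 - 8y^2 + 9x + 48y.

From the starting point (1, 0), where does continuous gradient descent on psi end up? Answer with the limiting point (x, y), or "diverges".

(-1, -2)

psi is separable, so gradient descent decouples: x follows -∂psi/∂x, y follows -∂psi/∂y.
∂psi/∂x = -3(x - 3)(x + 1); at x=1 this is 12, so x decreases.
∂psi/∂y = 4(y - 3)(y - 2)(y + 2); at y=0 this is 48, so y decreases.
x converges to its nearest critical value -1 (a local min of the x-part); y converges to -2. The iterate converges to (-1, -2).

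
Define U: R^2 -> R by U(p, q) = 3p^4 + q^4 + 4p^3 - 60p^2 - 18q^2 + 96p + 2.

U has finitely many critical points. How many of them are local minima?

4

U separates as a function of p plus a function of q, so ∇U=0 decouples.
∂U/∂p = 12(p - 2)(p - 1)(p + 4) = 0 at p ∈ {-4, 1, 2}; ∂U/∂q = 4q(q - 3)(q + 3) = 0 at q ∈ {-3, 0, 3}.
The Hessian is diagonal: diag(U_pp, U_qq). Second derivatives: U_pp(-4)=360, U_pp(1)=-60, U_pp(2)=72; U_qq(-3)=72, U_qq(0)=-36, U_qq(3)=72.
Local minima occur where both diagonal entries positive: (-4, -3), (-4, 3), (2, -3), (2, 3). Count: 4.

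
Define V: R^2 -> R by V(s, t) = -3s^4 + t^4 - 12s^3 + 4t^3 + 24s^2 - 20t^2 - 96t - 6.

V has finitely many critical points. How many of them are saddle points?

V separates as a function of s plus a function of t, so ∇V=0 decouples.
∂V/∂s = -12s(s - 1)(s + 4) = 0 at s ∈ {-4, 0, 1}; ∂V/∂t = 4(t - 3)(t + 2)(t + 4) = 0 at t ∈ {-4, -2, 3}.
The Hessian is diagonal: diag(V_ss, V_tt). Second derivatives: V_ss(-4)=-240, V_ss(0)=48, V_ss(1)=-60; V_tt(-4)=56, V_tt(-2)=-40, V_tt(3)=140.
Saddle points occur where the two diagonal entries have opposite signs: (-4, -4), (-4, 3), (0, -2), (1, -4), (1, 3). Count: 5.

5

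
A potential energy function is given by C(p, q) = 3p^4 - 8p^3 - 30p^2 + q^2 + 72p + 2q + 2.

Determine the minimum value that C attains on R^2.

-151

C(p,q) separates as A(p) + B(q) + 2, so its minimum is min A + min B + 2.
A'(p) = 12(p - 3)(p - 1)(p + 2) vanishes at p ∈ {-2, 1, 3}; B'(q) = 2q + 2 vanishes at q ∈ {-1}.
Local minima of A (where A''>0): A(-2)=-152, A(3)=-27. Local minima of B: B(-1)=-1.
So the global minimum of C is A(-2) + B(-1) + 2 = -152 − 1 + 2 = -151, attained at (-2, -1).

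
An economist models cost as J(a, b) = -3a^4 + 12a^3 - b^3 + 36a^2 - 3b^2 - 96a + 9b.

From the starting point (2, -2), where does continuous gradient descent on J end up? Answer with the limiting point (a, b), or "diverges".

J is separable, so gradient descent decouples: a follows -∂J/∂a, b follows -∂J/∂b.
∂J/∂a = -12(a - 4)(a - 1)(a + 2); at a=2 this is 96, so a decreases.
∂J/∂b = -3(b - 1)(b + 3); at b=-2 this is 9, so b decreases.
a converges to its nearest critical value 1 (a local min of the a-part); b converges to -3. The iterate converges to (1, -3).

(1, -3)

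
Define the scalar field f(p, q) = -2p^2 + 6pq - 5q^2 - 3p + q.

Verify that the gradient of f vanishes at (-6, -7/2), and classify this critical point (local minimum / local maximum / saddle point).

∇f = (-4p + 6q - 3, 6p - 10q + 1); substituting (-6, -7/2) gives ∇f = (0, 0), so (-6, -7/2) is indeed a critical point.
The Hessian of f is constant: H = [[-4, 6], [6, -10]].
det(H) = (-4)·(-10) − 6² = 4.
det(H) > 0 and tr(H) = -14 < 0, so H is negative definite and the point is a local maximum.

local maximum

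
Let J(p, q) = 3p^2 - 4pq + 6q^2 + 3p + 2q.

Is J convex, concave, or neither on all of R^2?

J is quadratic, so its Hessian is the constant matrix H = [[6, -4], [-4, 12]].
det(H) = 56, tr(H) = 18.
det(H) > 0 and tr(H) > 0, so H is positive definite everywhere: convex.

convex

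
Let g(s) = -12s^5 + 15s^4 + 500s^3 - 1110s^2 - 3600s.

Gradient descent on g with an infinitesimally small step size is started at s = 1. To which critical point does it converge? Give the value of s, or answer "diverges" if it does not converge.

g'(s) = -60(s - 4)(s - 3)(s + 1)(s + 5), so g'(1) = -4320.
Gradient descent moves in the -g' direction, i.e. s is increasing.
The nearest critical point in that direction is s = 3, where g'' = 1920 > 0 (a local minimum). The iterate converges there.

3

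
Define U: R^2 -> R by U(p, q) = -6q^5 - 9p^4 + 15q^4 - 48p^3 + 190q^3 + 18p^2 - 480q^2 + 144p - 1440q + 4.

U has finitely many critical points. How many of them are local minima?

U separates as a function of p plus a function of q, so ∇U=0 decouples.
∂U/∂p = -36(p - 1)(p + 1)(p + 4) = 0 at p ∈ {-4, -1, 1}; ∂U/∂q = -30(q - 4)(q - 3)(q + 1)(q + 4) = 0 at q ∈ {-4, -1, 3, 4}.
The Hessian is diagonal: diag(U_pp, U_qq). Second derivatives: U_pp(-4)=-540, U_pp(-1)=216, U_pp(1)=-360; U_qq(-4)=5040, U_qq(-1)=-1800, U_qq(3)=840, U_qq(4)=-1200.
Local minima occur where both diagonal entries positive: (-1, -4), (-1, 3). Count: 2.

2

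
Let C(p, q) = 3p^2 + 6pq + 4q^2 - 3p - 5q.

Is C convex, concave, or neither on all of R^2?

convex

C is quadratic, so its Hessian is the constant matrix H = [[6, 6], [6, 8]].
det(H) = 12, tr(H) = 14.
det(H) > 0 and tr(H) > 0, so H is positive definite everywhere: convex.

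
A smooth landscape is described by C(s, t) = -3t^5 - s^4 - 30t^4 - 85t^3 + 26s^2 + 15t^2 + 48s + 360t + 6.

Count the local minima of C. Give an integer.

C separates as a function of s plus a function of t, so ∇C=0 decouples.
∂C/∂s = -4(s - 4)(s + 1)(s + 3) = 0 at s ∈ {-3, -1, 4}; ∂C/∂t = -15(t - 1)(t + 2)(t + 3)(t + 4) = 0 at t ∈ {-4, -3, -2, 1}.
The Hessian is diagonal: diag(C_ss, C_tt). Second derivatives: C_ss(-3)=-56, C_ss(-1)=40, C_ss(4)=-140; C_tt(-4)=150, C_tt(-3)=-60, C_tt(-2)=90, C_tt(1)=-900.
Local minima occur where both diagonal entries positive: (-1, -4), (-1, -2). Count: 2.

2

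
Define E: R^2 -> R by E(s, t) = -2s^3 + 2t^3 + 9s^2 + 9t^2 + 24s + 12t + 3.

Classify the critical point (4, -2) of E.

The mixed partial ∂²E/∂s∂t is 0, so the Hessian at any point is diag(E_ss, E_tt) = diag(6(-2s + 3), 6(2t + 3)).
At (4, -2): H = diag(-30, -6).
Both eigenvalues are negative, so H is negative definite: a local maximum.

local maximum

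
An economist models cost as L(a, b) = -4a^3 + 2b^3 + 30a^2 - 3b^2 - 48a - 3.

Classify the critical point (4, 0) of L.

local maximum

The mixed partial ∂²L/∂a∂b is 0, so the Hessian at any point is diag(L_aa, L_bb) = diag(12(-2a + 5), 6(2b - 1)).
At (4, 0): H = diag(-36, -6).
Both eigenvalues are negative, so H is negative definite: a local maximum.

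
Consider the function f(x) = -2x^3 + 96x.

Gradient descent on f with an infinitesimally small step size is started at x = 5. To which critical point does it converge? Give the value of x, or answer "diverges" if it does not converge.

diverges

f'(x) = -6(x - 4)(x + 4), so f'(5) = -54.
Gradient descent moves in the -f' direction, i.e. x is increasing.
There is no critical point above x=5, and f' keeps the same sign, so the iterate runs off to +∞.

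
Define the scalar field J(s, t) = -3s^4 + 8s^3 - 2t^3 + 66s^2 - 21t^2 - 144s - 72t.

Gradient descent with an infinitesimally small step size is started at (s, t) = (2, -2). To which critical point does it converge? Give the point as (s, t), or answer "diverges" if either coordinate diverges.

diverges

J is separable, so gradient descent decouples: s follows -∂J/∂s, t follows -∂J/∂t.
∂J/∂s = -12(s - 4)(s - 1)(s + 3); at s=2 this is 120, so s decreases.
∂J/∂t = -6(t + 3)(t + 4); at t=-2 this is -12, so t increases.
The t-coordinate has no critical point in that direction and runs off to infinity.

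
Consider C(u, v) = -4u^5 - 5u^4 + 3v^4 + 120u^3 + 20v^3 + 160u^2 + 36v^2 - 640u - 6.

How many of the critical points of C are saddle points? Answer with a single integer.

C separates as a function of u plus a function of v, so ∇C=0 decouples.
∂C/∂u = -20(u - 4)(u - 1)(u + 2)(u + 4) = 0 at u ∈ {-4, -2, 1, 4}; ∂C/∂v = 12v(v + 2)(v + 3) = 0 at v ∈ {-3, -2, 0}.
The Hessian is diagonal: diag(C_uu, C_vv). Second derivatives: C_uu(-4)=1600, C_uu(-2)=-720, C_uu(1)=900, C_uu(4)=-2880; C_vv(-3)=36, C_vv(-2)=-24, C_vv(0)=72.
Saddle points occur where the two diagonal entries have opposite signs: (-4, -2), (-2, -3), (-2, 0), (1, -2), (4, -3), (4, 0). Count: 6.

6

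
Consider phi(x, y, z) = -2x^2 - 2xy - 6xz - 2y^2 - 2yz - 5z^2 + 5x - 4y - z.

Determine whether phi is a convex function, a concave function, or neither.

concave

phi is quadratic, so its Hessian is the constant matrix H = [[-4, -2, -6], [-2, -4, -2], [-6, -2, -10]].
Leading principal minors: -4, 12, -8.
Signs alternate −, +, − ⇒ H ≺ 0 ⇒ concave.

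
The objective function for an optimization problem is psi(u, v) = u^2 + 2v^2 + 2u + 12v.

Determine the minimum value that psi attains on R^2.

-19

psi(u,v) separates as P(u) + Q(v), so its minimum is min P + min Q.
P'(u) = 2u + 2 vanishes at u ∈ {-1}; Q'(v) = 4v + 12 vanishes at v ∈ {-3}.
Local minima of P (where P''>0): P(-1)=-1. Local minima of Q: Q(-3)=-18.
So the global minimum of psi is P(-1) + Q(-3) = -1 − 18 = -19, attained at (-1, -3).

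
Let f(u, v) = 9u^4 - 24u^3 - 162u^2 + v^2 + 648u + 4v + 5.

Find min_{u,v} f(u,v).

-2024

f(u,v) separates as P(u) + Q(v) + 5, so its minimum is min P + min Q + 5.
P'(u) = 36(u - 3)(u - 2)(u + 3) vanishes at u ∈ {-3, 2, 3}; Q'(v) = 2v + 4 vanishes at v ∈ {-2}.
Local minima of P (where P''>0): P(-3)=-2025, P(3)=567. Local minima of Q: Q(-2)=-4.
So the global minimum of f is P(-3) + Q(-2) + 5 = -2025 − 4 + 5 = -2024, attained at (-3, -2).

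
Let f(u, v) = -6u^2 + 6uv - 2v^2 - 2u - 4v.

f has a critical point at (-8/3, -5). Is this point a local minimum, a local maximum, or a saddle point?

The Hessian of f is constant: H = [[-12, 6], [6, -4]].
det(H) = (-12)·(-4) − 6² = 12.
det(H) > 0 and tr(H) = -16 < 0, so H is negative definite and the point is a local maximum.

local maximum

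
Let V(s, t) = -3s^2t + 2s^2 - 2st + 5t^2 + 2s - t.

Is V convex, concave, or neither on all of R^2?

The term -3s^2t is cubic, so the Hessian is not constant.
∂²V/∂s² = -6t + 4, which takes both signs as t varies (negative for sufficiently large t). A diagonal entry of the Hessian changing sign means the Hessian is neither positive- nor negative-semidefinite on all of R^2.

neither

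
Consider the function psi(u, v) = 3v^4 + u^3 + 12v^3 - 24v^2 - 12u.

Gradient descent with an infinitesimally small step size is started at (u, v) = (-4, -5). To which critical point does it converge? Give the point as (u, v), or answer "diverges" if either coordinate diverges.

psi is separable, so gradient descent decouples: u follows -∂psi/∂u, v follows -∂psi/∂v.
∂psi/∂u = 3(u - 2)(u + 2); at u=-4 this is 36, so u decreases.
∂psi/∂v = 12v(v - 1)(v + 4); at v=-5 this is -360, so v increases.
The u-coordinate has no critical point in that direction and runs off to infinity.

diverges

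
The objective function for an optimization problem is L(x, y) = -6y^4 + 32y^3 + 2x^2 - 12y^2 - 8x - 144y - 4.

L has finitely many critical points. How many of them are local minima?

1

L separates as a function of x plus a function of y, so ∇L=0 decouples.
∂L/∂x = 4(x - 2) = 0 at x ∈ {2}; ∂L/∂y = -24(y - 3)(y - 2)(y + 1) = 0 at y ∈ {-1, 2, 3}.
The Hessian is diagonal: diag(L_xx, L_yy). Second derivatives: L_xx(2)=4; L_yy(-1)=-288, L_yy(2)=72, L_yy(3)=-96.
Local minima occur where both diagonal entries positive: (2, 2). Count: 1.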